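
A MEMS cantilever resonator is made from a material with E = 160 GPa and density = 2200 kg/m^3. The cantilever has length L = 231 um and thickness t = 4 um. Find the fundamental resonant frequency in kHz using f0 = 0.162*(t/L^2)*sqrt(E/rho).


Step 1: Convert units to SI.
t_SI = 4e-6 m, L_SI = 231e-6 m
Step 2: Calculate sqrt(E/rho).
sqrt(160e9 / 2200) = 8528.03 m/s
Step 3: Compute f0.
f0 = 0.162 * 4e-6 / (231e-6)^2 * 8528.03 = 103561.8 Hz = 103.56 kHz


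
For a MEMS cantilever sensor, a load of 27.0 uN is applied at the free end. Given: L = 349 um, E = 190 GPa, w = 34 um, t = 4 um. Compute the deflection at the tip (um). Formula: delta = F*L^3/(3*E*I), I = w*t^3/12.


Step 1: Calculate the second moment of area.
I = w * t^3 / 12 = 34 * 4^3 / 12 = 181.3333 um^4
Step 2: Convert E to consistent units (1 GPa = 1000 uN/um^2).
E = 190 GPa = 190000 uN/um^2
Step 3: Calculate tip deflection.
delta = F * L^3 / (3 * E * I)
delta = 27.0 * 349^3 / (3 * 190000 * 181.3333)
delta = 11.1042 um


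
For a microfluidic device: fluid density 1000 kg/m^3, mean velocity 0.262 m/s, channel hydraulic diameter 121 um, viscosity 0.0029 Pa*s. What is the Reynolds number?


Step 1: Convert Dh to meters: Dh = 121e-6 m
Step 2: Re = rho * v * Dh / mu
Re = 1000 * 0.262 * 121e-6 / 0.0029
Re = 10.932


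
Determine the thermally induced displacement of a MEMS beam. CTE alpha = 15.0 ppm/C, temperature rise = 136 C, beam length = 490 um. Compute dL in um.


Step 1: Convert CTE: alpha = 15.0 ppm/C = 15.0e-6 /C
Step 2: dL = 15.0e-6 * 136 * 490
dL = 0.9996 um


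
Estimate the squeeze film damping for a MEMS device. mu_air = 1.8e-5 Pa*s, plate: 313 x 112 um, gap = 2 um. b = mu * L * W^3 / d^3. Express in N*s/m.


Step 1: Convert to SI.
L = 313e-6 m, W = 112e-6 m, d = 2e-6 m
Step 2: W^3 = (112e-6)^3 = 1.40e-12 m^3
Step 3: d^3 = (2e-6)^3 = 8.00e-18 m^3
Step 4: b = 1.8e-5 * 313e-6 * 1.40e-12 / 8.00e-18
b = 9.89e-04 N*s/m


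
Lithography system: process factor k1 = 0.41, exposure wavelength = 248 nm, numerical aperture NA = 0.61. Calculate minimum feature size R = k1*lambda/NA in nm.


Step 1: Identify values: k1 = 0.41, lambda = 248 nm, NA = 0.61
Step 2: R = k1 * lambda / NA
R = 0.41 * 248 / 0.61
R = 166.7 nm


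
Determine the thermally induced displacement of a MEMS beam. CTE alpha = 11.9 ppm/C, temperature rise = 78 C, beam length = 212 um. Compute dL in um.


Step 1: Convert CTE: alpha = 11.9 ppm/C = 11.9e-6 /C
Step 2: dL = 11.9e-6 * 78 * 212
dL = 0.1968 um


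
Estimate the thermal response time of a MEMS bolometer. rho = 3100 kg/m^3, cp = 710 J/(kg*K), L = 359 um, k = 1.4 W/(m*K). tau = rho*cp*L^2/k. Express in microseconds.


Step 1: Convert L to m: L = 359e-6 m
Step 2: L^2 = (359e-6)^2 = 1.28881e-07 m^2
Step 3: tau = 3100 * 710 * 1.28881e-07 / 1.4 = 2.0261934357e-01 s
Step 4: Convert to microseconds (multiply by 1e6).
tau = 202619.344 us


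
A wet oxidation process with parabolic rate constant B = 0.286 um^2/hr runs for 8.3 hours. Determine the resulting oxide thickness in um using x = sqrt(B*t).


Step 1: Compute B*t = 0.286 * 8.3 = 2.3738
Step 2: x = sqrt(2.3738)
x = 1.541 um


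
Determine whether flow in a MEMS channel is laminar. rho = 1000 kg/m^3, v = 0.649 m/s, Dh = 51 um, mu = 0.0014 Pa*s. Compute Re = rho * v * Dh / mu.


Step 1: Convert Dh to meters: Dh = 51e-6 m
Step 2: Re = rho * v * Dh / mu
Re = 1000 * 0.649 * 51e-6 / 0.0014
Re = 23.642
Since Re = 23.642 is below ~2300, the flow is laminar.


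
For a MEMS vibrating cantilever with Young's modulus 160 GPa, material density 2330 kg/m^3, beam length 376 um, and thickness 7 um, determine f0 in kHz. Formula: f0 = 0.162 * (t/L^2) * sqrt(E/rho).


Step 1: Convert units to SI.
t_SI = 7e-6 m, L_SI = 376e-6 m
Step 2: Calculate sqrt(E/rho).
sqrt(160e9 / 2330) = 8286.71 m/s
Step 3: Compute f0.
f0 = 0.162 * 7e-6 / (376e-6)^2 * 8286.71 = 66469.1 Hz = 66.47 kHz


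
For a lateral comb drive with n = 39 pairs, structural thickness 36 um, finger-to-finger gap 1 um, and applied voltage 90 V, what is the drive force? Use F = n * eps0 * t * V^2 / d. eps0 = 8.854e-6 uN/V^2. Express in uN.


Step 1: Parameters: n=39, eps0=8.854e-6 uN/V^2, t=36 um, V=90 V, d=1 um
Step 2: V^2 = 8100
Step 3: F = 39 * 8.854e-6 * 36 * 8100 / 1
F = 100.691 uN


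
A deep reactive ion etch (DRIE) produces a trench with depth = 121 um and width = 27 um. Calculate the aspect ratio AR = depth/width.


Step 1: AR = depth / width
Step 2: AR = 121 / 27
AR = 4.5


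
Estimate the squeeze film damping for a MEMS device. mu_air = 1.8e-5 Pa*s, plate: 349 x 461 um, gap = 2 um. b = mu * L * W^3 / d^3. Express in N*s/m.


Step 1: Convert to SI.
L = 349e-6 m, W = 461e-6 m, d = 2e-6 m
Step 2: W^3 = (461e-6)^3 = 9.80e-11 m^3
Step 3: d^3 = (2e-6)^3 = 8.00e-18 m^3
Step 4: b = 1.8e-5 * 349e-6 * 9.80e-11 / 8.00e-18
b = 7.69e-02 N*s/m


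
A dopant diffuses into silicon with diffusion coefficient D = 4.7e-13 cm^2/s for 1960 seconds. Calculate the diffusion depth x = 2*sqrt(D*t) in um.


Step 1: Compute D*t = 4.7e-13 * 1960 = 9.212e-10 cm^2
Step 2: sqrt(D*t) = 3.0351e-05 cm
Step 3: x = 2 * 3.0351e-05 cm = 6.0702e-05 cm
Step 4: Convert to um (1 cm = 1e4 um): x = 0.607 um


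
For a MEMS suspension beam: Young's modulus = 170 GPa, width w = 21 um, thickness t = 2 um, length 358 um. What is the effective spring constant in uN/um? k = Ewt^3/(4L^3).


Step 1: Convert E to consistent units (1 GPa = 1000 uN/um^2).
E = 170 GPa = 170000 uN/um^2
Step 2: Compute t^3 = 2^3 = 8
Step 3: Compute L^3 = 358^3 = 45882712
Step 4: k = 170000 * 21 * 8 / (4 * 45882712)
k = 0.1556 uN/um


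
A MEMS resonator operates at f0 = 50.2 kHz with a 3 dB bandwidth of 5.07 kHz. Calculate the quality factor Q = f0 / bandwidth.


Step 1: Q = f0 / bandwidth
Step 2: Q = 50.2 / 5.07
Q = 9.9


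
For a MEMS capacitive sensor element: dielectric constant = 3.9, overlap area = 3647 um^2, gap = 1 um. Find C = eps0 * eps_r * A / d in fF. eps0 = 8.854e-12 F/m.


Step 1: Convert area to m^2: A = 3647e-12 m^2
Step 2: Convert gap to m: d = 1e-6 m
Step 3: C = eps0 * eps_r * A / d
C = 8.854e-12 * 3.9 * 3647e-12 / 1e-6
Step 4: Convert to fF (multiply by 1e15).
C = 125.93 fF


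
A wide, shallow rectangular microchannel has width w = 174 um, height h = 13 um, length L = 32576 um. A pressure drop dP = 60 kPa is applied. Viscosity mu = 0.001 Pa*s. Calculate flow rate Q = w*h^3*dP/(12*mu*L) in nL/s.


Step 1: Convert all dimensions to SI (meters).
w = 174e-6 m, h = 13e-6 m, L = 32576e-6 m, dP = 60e3 Pa
Step 2: Q = w * h^3 * dP / (12 * mu * L)
Q = 174e-6 * (13e-6)^3 * 60e3 / (12 * 0.001 * 32576e-6) = 5.867479e-11 m^3/s
Step 3: Convert Q from m^3/s to nL/s (1 m^3 = 1e12 nL, so multiply by 1e12).
Q = 58.675 nL/s


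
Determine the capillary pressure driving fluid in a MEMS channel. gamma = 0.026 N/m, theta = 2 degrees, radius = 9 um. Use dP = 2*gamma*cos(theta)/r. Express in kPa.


Step 1: cos(2 deg) = 0.9994
Step 2: Convert r to m: r = 9e-6 m
Step 3: dP = 2 * 0.026 * 0.9994 / 9e-6 = 5774.3 Pa
Step 4: Convert Pa to kPa (divide by 1000).
dP = 5.77 kPa


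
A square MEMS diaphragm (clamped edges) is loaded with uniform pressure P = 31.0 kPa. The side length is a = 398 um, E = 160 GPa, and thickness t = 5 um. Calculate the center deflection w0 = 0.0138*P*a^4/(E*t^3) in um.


Step 1: Convert pressure to compatible units (E is in GPa, so P in GPa).
P = 31.0 kPa = 31.0e-6 GPa
Step 2: Compute numerator: 0.0138 * P * a^4.
a^4 = 398^4 = 25091827216
numerator = 0.0138 * 31.0e-6 * 25091827216 = 1.07343e+04
Step 3: Compute denominator: E * t^3 = 160 * 5^3 = 20000
Step 4: w0 = numerator / denominator = 1.07343e+04 / 20000 = 0.5367 um


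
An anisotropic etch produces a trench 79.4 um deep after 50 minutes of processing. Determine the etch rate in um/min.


Step 1: Etch rate = depth / time
Step 2: rate = 79.4 / 50
rate = 1.588 um/min


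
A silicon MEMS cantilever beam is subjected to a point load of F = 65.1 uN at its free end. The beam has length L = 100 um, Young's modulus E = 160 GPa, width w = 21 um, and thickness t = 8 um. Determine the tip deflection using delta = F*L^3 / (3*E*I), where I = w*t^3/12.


Step 1: Calculate the second moment of area.
I = w * t^3 / 12 = 21 * 8^3 / 12 = 896.0 um^4
Step 2: Convert E to consistent units (1 GPa = 1000 uN/um^2).
E = 160 GPa = 160000 uN/um^2
Step 3: Calculate tip deflection.
delta = F * L^3 / (3 * E * I)
delta = 65.1 * 100^3 / (3 * 160000 * 896.0)
delta = 0.1514 um


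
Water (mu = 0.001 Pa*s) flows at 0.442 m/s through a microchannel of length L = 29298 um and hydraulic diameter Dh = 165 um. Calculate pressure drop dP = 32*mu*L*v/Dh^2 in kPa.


Step 1: Convert to SI: L = 29298e-6 m, Dh = 165e-6 m
Step 2: dP = 32 * 0.001 * 29298e-6 * 0.442 / (165e-6)^2
Step 3: dP = 15220.97 Pa
Step 4: Convert to kPa: dP = 15.22 kPa


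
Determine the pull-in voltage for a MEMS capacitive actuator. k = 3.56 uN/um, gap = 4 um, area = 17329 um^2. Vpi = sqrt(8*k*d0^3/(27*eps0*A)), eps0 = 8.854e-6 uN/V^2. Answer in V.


Step 1: Compute numerator: 8 * k * d0^3 = 8 * 3.56 * 4^3 = 1822.72
Step 2: Compute denominator: 27 * eps0 * A = 27 * 8.854e-6 * 17329 = 4.142636
Step 3: Vpi = sqrt(1822.72 / 4.142636)
Vpi = 20.98 V


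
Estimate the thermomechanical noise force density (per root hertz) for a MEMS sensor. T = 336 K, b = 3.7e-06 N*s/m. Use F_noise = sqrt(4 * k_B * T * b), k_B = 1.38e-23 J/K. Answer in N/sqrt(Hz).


Step 1: Compute 4 * k_B * T * b
= 4 * 1.38e-23 * 336 * 3.7e-06
= 6.8625e-26 N^2/Hz
Step 2: F_noise = sqrt(6.8625e-26)
F_noise = 2.62e-13 N/sqrt(Hz)


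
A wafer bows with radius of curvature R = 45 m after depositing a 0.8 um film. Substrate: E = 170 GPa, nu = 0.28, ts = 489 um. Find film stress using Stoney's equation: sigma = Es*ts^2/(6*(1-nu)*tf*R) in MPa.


Step 1: Compute numerator: Es * ts^2 = 170 * 489^2 = 40650570 (GPa*um^2)
Step 2: Compute denominator (R in um): 6*(1-nu)*tf*R = 6*0.72*0.8*45e6 = 155520000.0 (um^2)
Step 3: sigma (GPa) = 40650570 / 155520000.0 = 2.61385e-01 GPa
Step 4: Convert to MPa (x1000): sigma = 261.4 MPa


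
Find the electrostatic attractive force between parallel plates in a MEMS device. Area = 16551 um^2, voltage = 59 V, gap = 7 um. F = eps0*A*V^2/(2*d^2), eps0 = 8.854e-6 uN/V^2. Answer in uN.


Step 1: Identify parameters.
eps0 = 8.854e-6 uN/V^2, A = 16551 um^2, V = 59 V, d = 7 um
Step 2: Compute V^2 = 59^2 = 3481
Step 3: Compute d^2 = 7^2 = 49
Step 4: F = 0.5 * 8.854e-6 * 16551 * 3481 / 49
F = 5.205 uN


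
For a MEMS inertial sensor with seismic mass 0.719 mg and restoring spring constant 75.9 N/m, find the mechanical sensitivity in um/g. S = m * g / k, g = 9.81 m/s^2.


Step 1: Convert mass: m = 0.719 mg = 7.19e-07 kg
Step 2: S = m * g / k = 7.19e-07 * 9.81 / 75.9
Step 3: S = 9.29e-08 m/g
Step 4: Convert to um/g: S = 0.093 um/g


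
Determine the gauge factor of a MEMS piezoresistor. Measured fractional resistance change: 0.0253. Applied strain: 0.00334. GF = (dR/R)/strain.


Step 1: Identify values.
dR/R = 0.0253, strain = 0.00334
Step 2: GF = (dR/R) / strain = 0.0253 / 0.00334
GF = 7.6


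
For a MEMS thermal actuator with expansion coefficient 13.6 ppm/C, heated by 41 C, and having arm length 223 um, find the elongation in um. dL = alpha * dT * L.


Step 1: Convert CTE: alpha = 13.6 ppm/C = 13.6e-6 /C
Step 2: dL = 13.6e-6 * 41 * 223
dL = 0.1243 um


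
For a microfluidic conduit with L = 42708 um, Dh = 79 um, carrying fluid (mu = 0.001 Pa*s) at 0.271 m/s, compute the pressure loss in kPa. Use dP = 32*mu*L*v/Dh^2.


Step 1: Convert to SI: L = 42708e-6 m, Dh = 79e-6 m
Step 2: dP = 32 * 0.001 * 42708e-6 * 0.271 / (79e-6)^2
Step 3: dP = 59343.66 Pa
Step 4: Convert to kPa: dP = 59.34 kPa


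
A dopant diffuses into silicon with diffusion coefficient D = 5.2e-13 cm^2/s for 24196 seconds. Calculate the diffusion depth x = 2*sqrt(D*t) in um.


Step 1: Compute D*t = 5.2e-13 * 24196 = 1.258192e-08 cm^2
Step 2: sqrt(D*t) = 1.12169e-04 cm
Step 3: x = 2 * 1.12169e-04 cm = 2.24338e-04 cm
Step 4: Convert to um (1 cm = 1e4 um): x = 2.243 um


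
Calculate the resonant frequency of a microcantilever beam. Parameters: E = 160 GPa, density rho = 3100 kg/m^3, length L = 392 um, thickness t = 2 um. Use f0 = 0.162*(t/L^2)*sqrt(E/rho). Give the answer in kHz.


Step 1: Convert units to SI.
t_SI = 2e-6 m, L_SI = 392e-6 m
Step 2: Calculate sqrt(E/rho).
sqrt(160e9 / 3100) = 7184.21 m/s
Step 3: Compute f0.
f0 = 0.162 * 2e-6 / (392e-6)^2 * 7184.21 = 15147.9 Hz = 15.15 kHz


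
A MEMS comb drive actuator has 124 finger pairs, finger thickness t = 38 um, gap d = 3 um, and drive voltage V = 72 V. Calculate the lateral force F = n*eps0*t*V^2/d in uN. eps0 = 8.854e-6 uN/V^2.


Step 1: Parameters: n=124, eps0=8.854e-6 uN/V^2, t=38 um, V=72 V, d=3 um
Step 2: V^2 = 5184
Step 3: F = 124 * 8.854e-6 * 38 * 5184 / 3
F = 72.092 uN


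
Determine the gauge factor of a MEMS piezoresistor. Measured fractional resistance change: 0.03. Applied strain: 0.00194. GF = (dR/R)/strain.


Step 1: Identify values.
dR/R = 0.03, strain = 0.00194
Step 2: GF = (dR/R) / strain = 0.03 / 0.00194
GF = 15.5


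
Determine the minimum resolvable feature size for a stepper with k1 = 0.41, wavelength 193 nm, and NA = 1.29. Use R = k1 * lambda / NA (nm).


Step 1: Identify values: k1 = 0.41, lambda = 193 nm, NA = 1.29
Step 2: R = k1 * lambda / NA
R = 0.41 * 193 / 1.29
R = 61.3 nm


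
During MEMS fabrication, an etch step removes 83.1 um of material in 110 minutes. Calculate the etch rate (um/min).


Step 1: Etch rate = depth / time
Step 2: rate = 83.1 / 110
rate = 0.755 um/min


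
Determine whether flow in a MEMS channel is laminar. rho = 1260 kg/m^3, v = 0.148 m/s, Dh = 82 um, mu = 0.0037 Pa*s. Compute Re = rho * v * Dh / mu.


Step 1: Convert Dh to meters: Dh = 82e-6 m
Step 2: Re = rho * v * Dh / mu
Re = 1260 * 0.148 * 82e-6 / 0.0037
Re = 4.133
Since Re = 4.133 is below ~2300, the flow is laminar.


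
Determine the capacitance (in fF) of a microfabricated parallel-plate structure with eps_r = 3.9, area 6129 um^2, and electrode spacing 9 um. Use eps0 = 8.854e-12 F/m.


Step 1: Convert area to m^2: A = 6129e-12 m^2
Step 2: Convert gap to m: d = 9e-6 m
Step 3: C = eps0 * eps_r * A / d
C = 8.854e-12 * 3.9 * 6129e-12 / 9e-6
Step 4: Convert to fF (multiply by 1e15).
C = 23.52 fF


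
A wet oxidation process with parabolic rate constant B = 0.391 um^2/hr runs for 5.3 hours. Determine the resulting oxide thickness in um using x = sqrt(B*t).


Step 1: Compute B*t = 0.391 * 5.3 = 2.0723
Step 2: x = sqrt(2.0723)
x = 1.44 um


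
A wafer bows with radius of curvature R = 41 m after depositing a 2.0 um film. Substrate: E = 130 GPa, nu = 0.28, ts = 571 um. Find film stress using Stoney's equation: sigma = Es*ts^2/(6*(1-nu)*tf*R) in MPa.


Step 1: Compute numerator: Es * ts^2 = 130 * 571^2 = 42385330 (GPa*um^2)
Step 2: Compute denominator (R in um): 6*(1-nu)*tf*R = 6*0.72*2.0*41e6 = 354240000.0 (um^2)
Step 3: sigma (GPa) = 42385330 / 354240000.0 = 1.19651e-01 GPa
Step 4: Convert to MPa (x1000): sigma = 119.7 MPa


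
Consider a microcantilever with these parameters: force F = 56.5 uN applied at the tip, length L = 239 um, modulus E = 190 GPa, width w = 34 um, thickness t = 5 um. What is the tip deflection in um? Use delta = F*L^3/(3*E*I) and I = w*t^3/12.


Step 1: Calculate the second moment of area.
I = w * t^3 / 12 = 34 * 5^3 / 12 = 354.1667 um^4
Step 2: Convert E to consistent units (1 GPa = 1000 uN/um^2).
E = 190 GPa = 190000 uN/um^2
Step 3: Calculate tip deflection.
delta = F * L^3 / (3 * E * I)
delta = 56.5 * 239^3 / (3 * 190000 * 354.1667)
delta = 3.8208 um


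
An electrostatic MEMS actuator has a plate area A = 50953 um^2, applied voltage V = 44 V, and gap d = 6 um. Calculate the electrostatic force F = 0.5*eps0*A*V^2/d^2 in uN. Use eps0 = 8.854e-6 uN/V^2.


Step 1: Identify parameters.
eps0 = 8.854e-6 uN/V^2, A = 50953 um^2, V = 44 V, d = 6 um
Step 2: Compute V^2 = 44^2 = 1936
Step 3: Compute d^2 = 6^2 = 36
Step 4: F = 0.5 * 8.854e-6 * 50953 * 1936 / 36
F = 12.131 uN


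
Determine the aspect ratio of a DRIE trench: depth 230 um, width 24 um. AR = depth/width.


Step 1: AR = depth / width
Step 2: AR = 230 / 24
AR = 9.6


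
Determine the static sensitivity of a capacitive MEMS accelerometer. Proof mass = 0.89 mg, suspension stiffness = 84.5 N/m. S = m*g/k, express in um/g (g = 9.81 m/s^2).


Step 1: Convert mass: m = 0.89 mg = 8.90e-07 kg
Step 2: S = m * g / k = 8.90e-07 * 9.81 / 84.5
Step 3: S = 1.03e-07 m/g
Step 4: Convert to um/g: S = 0.103 um/g


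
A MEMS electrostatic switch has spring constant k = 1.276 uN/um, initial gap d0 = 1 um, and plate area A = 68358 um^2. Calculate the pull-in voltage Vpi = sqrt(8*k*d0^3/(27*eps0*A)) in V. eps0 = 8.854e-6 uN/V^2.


Step 1: Compute numerator: 8 * k * d0^3 = 8 * 1.276 * 1^3 = 10.208
Step 2: Compute denominator: 27 * eps0 * A = 27 * 8.854e-6 * 68358 = 16.341527
Step 3: Vpi = sqrt(10.208 / 16.341527)
Vpi = 0.79 V


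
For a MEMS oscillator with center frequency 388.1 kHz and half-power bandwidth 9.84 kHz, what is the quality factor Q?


Step 1: Q = f0 / bandwidth
Step 2: Q = 388.1 / 9.84
Q = 39.4


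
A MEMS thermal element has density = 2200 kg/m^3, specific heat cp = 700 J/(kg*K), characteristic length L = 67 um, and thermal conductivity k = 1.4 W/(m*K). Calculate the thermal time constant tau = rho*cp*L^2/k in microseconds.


Step 1: Convert L to m: L = 67e-6 m
Step 2: L^2 = (67e-6)^2 = 4.489e-09 m^2
Step 3: tau = 2200 * 700 * 4.489e-09 / 1.4 = 4.9379e-03 s
Step 4: Convert to microseconds (multiply by 1e6).
tau = 4937.9 us


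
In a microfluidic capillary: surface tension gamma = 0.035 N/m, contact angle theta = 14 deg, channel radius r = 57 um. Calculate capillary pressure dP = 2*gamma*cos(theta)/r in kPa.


Step 1: cos(14 deg) = 0.9703
Step 2: Convert r to m: r = 57e-6 m
Step 3: dP = 2 * 0.035 * 0.9703 / 57e-6 = 1191.6 Pa
Step 4: Convert Pa to kPa (divide by 1000).
dP = 1.19 kPa


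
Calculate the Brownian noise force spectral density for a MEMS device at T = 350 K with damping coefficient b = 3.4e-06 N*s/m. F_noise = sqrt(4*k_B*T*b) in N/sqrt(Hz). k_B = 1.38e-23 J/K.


Step 1: Compute 4 * k_B * T * b
= 4 * 1.38e-23 * 350 * 3.4e-06
= 6.5688e-26 N^2/Hz
Step 2: F_noise = sqrt(6.5688e-26)
F_noise = 2.56e-13 N/sqrt(Hz)


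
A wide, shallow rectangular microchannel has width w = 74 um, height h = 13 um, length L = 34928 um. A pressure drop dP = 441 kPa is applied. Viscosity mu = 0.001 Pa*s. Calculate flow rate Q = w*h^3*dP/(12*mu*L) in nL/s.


Step 1: Convert all dimensions to SI (meters).
w = 74e-6 m, h = 13e-6 m, L = 34928e-6 m, dP = 441e3 Pa
Step 2: Q = w * h^3 * dP / (12 * mu * L)
Q = 74e-6 * (13e-6)^3 * 441e3 / (12 * 0.001 * 34928e-6) = 1.7105879e-10 m^3/s
Step 3: Convert Q from m^3/s to nL/s (1 m^3 = 1e12 nL, so multiply by 1e12).
Q = 171.059 nL/s


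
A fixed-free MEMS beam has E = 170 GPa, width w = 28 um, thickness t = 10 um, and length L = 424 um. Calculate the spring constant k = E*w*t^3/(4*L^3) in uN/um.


Step 1: Convert E to consistent units (1 GPa = 1000 uN/um^2).
E = 170 GPa = 170000 uN/um^2
Step 2: Compute t^3 = 10^3 = 1000
Step 3: Compute L^3 = 424^3 = 76225024
Step 4: k = 170000 * 28 * 1000 / (4 * 76225024)
k = 15.6117 uN/um


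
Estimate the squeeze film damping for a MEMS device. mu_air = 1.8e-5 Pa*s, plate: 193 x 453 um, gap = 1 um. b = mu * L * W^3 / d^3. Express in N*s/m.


Step 1: Convert to SI.
L = 193e-6 m, W = 453e-6 m, d = 1e-6 m
Step 2: W^3 = (453e-6)^3 = 9.30e-11 m^3
Step 3: d^3 = (1e-6)^3 = 1.00e-18 m^3
Step 4: b = 1.8e-5 * 193e-6 * 9.30e-11 / 1.00e-18
b = 3.23e-01 N*s/m


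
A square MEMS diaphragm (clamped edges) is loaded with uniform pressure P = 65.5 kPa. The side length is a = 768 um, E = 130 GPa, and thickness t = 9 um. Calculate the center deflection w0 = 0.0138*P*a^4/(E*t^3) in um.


Step 1: Convert pressure to compatible units (E is in GPa, so P in GPa).
P = 65.5 kPa = 65.5e-6 GPa
Step 2: Compute numerator: 0.0138 * P * a^4.
a^4 = 768^4 = 347892350976
numerator = 0.0138 * 65.5e-6 * 347892350976 = 3.144599e+05
Step 3: Compute denominator: E * t^3 = 130 * 9^3 = 94770
Step 4: w0 = numerator / denominator = 3.144599e+05 / 94770 = 3.3181 um


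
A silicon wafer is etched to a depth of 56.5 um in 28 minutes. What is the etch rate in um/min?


Step 1: Etch rate = depth / time
Step 2: rate = 56.5 / 28
rate = 2.018 um/min


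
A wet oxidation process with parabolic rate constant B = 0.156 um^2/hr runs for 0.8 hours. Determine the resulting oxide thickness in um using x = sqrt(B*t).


Step 1: Compute B*t = 0.156 * 0.8 = 0.1248
Step 2: x = sqrt(0.1248)
x = 0.353 um


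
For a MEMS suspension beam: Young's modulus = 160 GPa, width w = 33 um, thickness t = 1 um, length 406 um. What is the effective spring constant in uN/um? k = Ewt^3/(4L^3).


Step 1: Convert E to consistent units (1 GPa = 1000 uN/um^2).
E = 160 GPa = 160000 uN/um^2
Step 2: Compute t^3 = 1^3 = 1
Step 3: Compute L^3 = 406^3 = 66923416
Step 4: k = 160000 * 33 * 1 / (4 * 66923416)
k = 0.0197 uN/um


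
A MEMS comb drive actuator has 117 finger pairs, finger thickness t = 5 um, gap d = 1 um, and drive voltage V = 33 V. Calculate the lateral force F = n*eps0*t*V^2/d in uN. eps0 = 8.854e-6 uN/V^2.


Step 1: Parameters: n=117, eps0=8.854e-6 uN/V^2, t=5 um, V=33 V, d=1 um
Step 2: V^2 = 1089
Step 3: F = 117 * 8.854e-6 * 5 * 1089 / 1
F = 5.641 uN


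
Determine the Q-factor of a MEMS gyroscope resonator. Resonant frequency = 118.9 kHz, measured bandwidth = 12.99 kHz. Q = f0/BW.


Step 1: Q = f0 / bandwidth
Step 2: Q = 118.9 / 12.99
Q = 9.2


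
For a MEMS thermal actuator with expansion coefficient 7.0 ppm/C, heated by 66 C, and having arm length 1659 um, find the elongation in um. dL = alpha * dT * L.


Step 1: Convert CTE: alpha = 7.0 ppm/C = 7.0e-6 /C
Step 2: dL = 7.0e-6 * 66 * 1659
dL = 0.7665 um


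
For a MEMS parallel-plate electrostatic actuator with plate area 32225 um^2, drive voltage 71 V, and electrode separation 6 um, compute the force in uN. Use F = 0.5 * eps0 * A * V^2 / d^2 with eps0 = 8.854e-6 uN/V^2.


Step 1: Identify parameters.
eps0 = 8.854e-6 uN/V^2, A = 32225 um^2, V = 71 V, d = 6 um
Step 2: Compute V^2 = 71^2 = 5041
Step 3: Compute d^2 = 6^2 = 36
Step 4: F = 0.5 * 8.854e-6 * 32225 * 5041 / 36
F = 19.976 uN


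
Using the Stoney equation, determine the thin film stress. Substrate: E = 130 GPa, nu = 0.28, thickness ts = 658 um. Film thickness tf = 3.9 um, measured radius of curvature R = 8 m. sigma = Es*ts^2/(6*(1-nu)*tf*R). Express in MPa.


Step 1: Compute numerator: Es * ts^2 = 130 * 658^2 = 56285320 (GPa*um^2)
Step 2: Compute denominator (R in um): 6*(1-nu)*tf*R = 6*0.72*3.9*8e6 = 134784000.0 (um^2)
Step 3: sigma (GPa) = 56285320 / 134784000.0 = 4.17596e-01 GPa
Step 4: Convert to MPa (x1000): sigma = 417.6 MPa


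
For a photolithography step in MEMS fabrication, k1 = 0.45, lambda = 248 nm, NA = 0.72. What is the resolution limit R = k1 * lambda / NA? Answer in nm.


Step 1: Identify values: k1 = 0.45, lambda = 248 nm, NA = 0.72
Step 2: R = k1 * lambda / NA
R = 0.45 * 248 / 0.72
R = 155.0 nm


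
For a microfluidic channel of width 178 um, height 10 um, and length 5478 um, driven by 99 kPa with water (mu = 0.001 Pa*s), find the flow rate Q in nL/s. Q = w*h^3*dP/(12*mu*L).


Step 1: Convert all dimensions to SI (meters).
w = 178e-6 m, h = 10e-6 m, L = 5478e-6 m, dP = 99e3 Pa
Step 2: Q = w * h^3 * dP / (12 * mu * L)
Q = 178e-6 * (10e-6)^3 * 99e3 / (12 * 0.001 * 5478e-6) = 2.6807229e-10 m^3/s
Step 3: Convert Q from m^3/s to nL/s (1 m^3 = 1e12 nL, so multiply by 1e12).
Q = 268.072 nL/s


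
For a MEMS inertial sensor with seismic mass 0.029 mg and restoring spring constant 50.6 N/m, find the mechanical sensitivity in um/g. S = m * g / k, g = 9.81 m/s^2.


Step 1: Convert mass: m = 0.029 mg = 2.90e-08 kg
Step 2: S = m * g / k = 2.90e-08 * 9.81 / 50.6
Step 3: S = 5.62e-09 m/g
Step 4: Convert to um/g: S = 0.006 um/g


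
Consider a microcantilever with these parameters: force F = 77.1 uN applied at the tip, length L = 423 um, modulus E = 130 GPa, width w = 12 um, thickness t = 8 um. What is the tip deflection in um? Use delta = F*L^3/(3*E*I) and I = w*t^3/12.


Step 1: Calculate the second moment of area.
I = w * t^3 / 12 = 12 * 8^3 / 12 = 512.0 um^4
Step 2: Convert E to consistent units (1 GPa = 1000 uN/um^2).
E = 130 GPa = 130000 uN/um^2
Step 3: Calculate tip deflection.
delta = F * L^3 / (3 * E * I)
delta = 77.1 * 423^3 / (3 * 130000 * 512.0)
delta = 29.2241 um


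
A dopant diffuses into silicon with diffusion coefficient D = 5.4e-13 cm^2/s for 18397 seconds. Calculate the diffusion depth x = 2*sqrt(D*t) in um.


Step 1: Compute D*t = 5.4e-13 * 18397 = 9.93438e-09 cm^2
Step 2: sqrt(D*t) = 9.96714e-05 cm
Step 3: x = 2 * 9.96714e-05 cm = 1.993428e-04 cm
Step 4: Convert to um (1 cm = 1e4 um): x = 1.993 um


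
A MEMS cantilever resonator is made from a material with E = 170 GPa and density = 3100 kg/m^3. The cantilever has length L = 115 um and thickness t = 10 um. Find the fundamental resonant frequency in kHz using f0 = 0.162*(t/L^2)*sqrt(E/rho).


Step 1: Convert units to SI.
t_SI = 10e-6 m, L_SI = 115e-6 m
Step 2: Calculate sqrt(E/rho).
sqrt(170e9 / 3100) = 7405.32 m/s
Step 3: Compute f0.
f0 = 0.162 * 10e-6 / (115e-6)^2 * 7405.32 = 907116.7 Hz = 907.12 kHz


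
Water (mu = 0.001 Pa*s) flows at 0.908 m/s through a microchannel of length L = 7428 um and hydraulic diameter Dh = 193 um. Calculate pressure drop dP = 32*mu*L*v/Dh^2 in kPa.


Step 1: Convert to SI: L = 7428e-6 m, Dh = 193e-6 m
Step 2: dP = 32 * 0.001 * 7428e-6 * 0.908 / (193e-6)^2
Step 3: dP = 5794.19 Pa
Step 4: Convert to kPa: dP = 5.79 kPa


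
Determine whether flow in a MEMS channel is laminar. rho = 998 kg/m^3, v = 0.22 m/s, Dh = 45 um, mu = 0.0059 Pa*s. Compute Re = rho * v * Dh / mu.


Step 1: Convert Dh to meters: Dh = 45e-6 m
Step 2: Re = rho * v * Dh / mu
Re = 998 * 0.22 * 45e-6 / 0.0059
Re = 1.675
Since Re = 1.675 is below ~2300, the flow is laminar.


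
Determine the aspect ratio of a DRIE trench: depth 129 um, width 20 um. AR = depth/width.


Step 1: AR = depth / width
Step 2: AR = 129 / 20
AR = 6.5


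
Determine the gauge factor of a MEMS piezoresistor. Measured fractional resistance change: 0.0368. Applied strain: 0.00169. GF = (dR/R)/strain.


Step 1: Identify values.
dR/R = 0.0368, strain = 0.00169
Step 2: GF = (dR/R) / strain = 0.0368 / 0.00169
GF = 21.8


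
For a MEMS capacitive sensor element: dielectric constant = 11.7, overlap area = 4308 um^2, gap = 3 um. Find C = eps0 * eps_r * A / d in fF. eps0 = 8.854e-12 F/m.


Step 1: Convert area to m^2: A = 4308e-12 m^2
Step 2: Convert gap to m: d = 3e-6 m
Step 3: C = eps0 * eps_r * A / d
C = 8.854e-12 * 11.7 * 4308e-12 / 3e-6
Step 4: Convert to fF (multiply by 1e15).
C = 148.76 fF


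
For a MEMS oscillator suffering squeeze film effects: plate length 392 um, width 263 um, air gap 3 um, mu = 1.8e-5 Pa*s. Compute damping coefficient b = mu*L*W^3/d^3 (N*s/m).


Step 1: Convert to SI.
L = 392e-6 m, W = 263e-6 m, d = 3e-6 m
Step 2: W^3 = (263e-6)^3 = 1.82e-11 m^3
Step 3: d^3 = (3e-6)^3 = 2.70e-17 m^3
Step 4: b = 1.8e-5 * 392e-6 * 1.82e-11 / 2.70e-17
b = 4.75e-03 N*s/m


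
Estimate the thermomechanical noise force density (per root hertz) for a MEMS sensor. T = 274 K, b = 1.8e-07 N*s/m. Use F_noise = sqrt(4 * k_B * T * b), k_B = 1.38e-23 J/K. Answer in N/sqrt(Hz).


Step 1: Compute 4 * k_B * T * b
= 4 * 1.38e-23 * 274 * 1.8e-07
= 2.7225e-27 N^2/Hz
Step 2: F_noise = sqrt(2.7225e-27)
F_noise = 5.22e-14 N/sqrt(Hz)


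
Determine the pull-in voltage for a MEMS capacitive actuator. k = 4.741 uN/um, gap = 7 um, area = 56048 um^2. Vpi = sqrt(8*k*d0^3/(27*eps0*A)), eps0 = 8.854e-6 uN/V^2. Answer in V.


Step 1: Compute numerator: 8 * k * d0^3 = 8 * 4.741 * 7^3 = 13009.304
Step 2: Compute denominator: 27 * eps0 * A = 27 * 8.854e-6 * 56048 = 13.398723
Step 3: Vpi = sqrt(13009.304 / 13.398723)
Vpi = 31.16 V


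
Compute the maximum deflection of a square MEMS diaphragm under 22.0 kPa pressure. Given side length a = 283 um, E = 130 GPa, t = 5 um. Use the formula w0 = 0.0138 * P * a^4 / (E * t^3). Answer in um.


Step 1: Convert pressure to compatible units (E is in GPa, so P in GPa).
P = 22.0 kPa = 22.0e-6 GPa
Step 2: Compute numerator: 0.0138 * P * a^4.
a^4 = 283^4 = 6414247921
numerator = 0.0138 * 22.0e-6 * 6414247921 = 1.94737e+03
Step 3: Compute denominator: E * t^3 = 130 * 5^3 = 16250
Step 4: w0 = numerator / denominator = 1.94737e+03 / 16250 = 0.1198 um


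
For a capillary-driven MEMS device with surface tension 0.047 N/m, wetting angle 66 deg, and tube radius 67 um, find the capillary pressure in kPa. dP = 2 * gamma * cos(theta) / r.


Step 1: cos(66 deg) = 0.4067
Step 2: Convert r to m: r = 67e-6 m
Step 3: dP = 2 * 0.047 * 0.4067 / 67e-6 = 570.6 Pa
Step 4: Convert Pa to kPa (divide by 1000).
dP = 0.57 kPa


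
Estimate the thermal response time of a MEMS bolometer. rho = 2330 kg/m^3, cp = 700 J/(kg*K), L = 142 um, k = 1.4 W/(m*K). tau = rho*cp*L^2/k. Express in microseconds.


Step 1: Convert L to m: L = 142e-6 m
Step 2: L^2 = (142e-6)^2 = 2.0164e-08 m^2
Step 3: tau = 2330 * 700 * 2.0164e-08 / 1.4 = 2.349106e-02 s
Step 4: Convert to microseconds (multiply by 1e6).
tau = 23491.06 us


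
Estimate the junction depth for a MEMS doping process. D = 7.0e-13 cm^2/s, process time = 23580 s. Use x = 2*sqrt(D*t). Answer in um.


Step 1: Compute D*t = 7.0e-13 * 23580 = 1.6506e-08 cm^2
Step 2: sqrt(D*t) = 1.2848e-04 cm
Step 3: x = 2 * 1.2848e-04 cm = 2.5696e-04 cm
Step 4: Convert to um (1 cm = 1e4 um): x = 2.57 um


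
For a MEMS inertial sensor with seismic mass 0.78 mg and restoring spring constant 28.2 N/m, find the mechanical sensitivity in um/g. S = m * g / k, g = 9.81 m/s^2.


Step 1: Convert mass: m = 0.78 mg = 7.80e-07 kg
Step 2: S = m * g / k = 7.80e-07 * 9.81 / 28.2
Step 3: S = 2.71e-07 m/g
Step 4: Convert to um/g: S = 0.271 um/g


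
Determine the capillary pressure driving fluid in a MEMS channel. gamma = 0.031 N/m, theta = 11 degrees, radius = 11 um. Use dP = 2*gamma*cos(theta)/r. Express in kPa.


Step 1: cos(11 deg) = 0.9816
Step 2: Convert r to m: r = 11e-6 m
Step 3: dP = 2 * 0.031 * 0.9816 / 11e-6 = 5532.7 Pa
Step 4: Convert Pa to kPa (divide by 1000).
dP = 5.53 kPa


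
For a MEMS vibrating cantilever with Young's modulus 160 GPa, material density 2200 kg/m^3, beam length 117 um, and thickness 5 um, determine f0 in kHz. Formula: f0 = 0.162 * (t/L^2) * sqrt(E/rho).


Step 1: Convert units to SI.
t_SI = 5e-6 m, L_SI = 117e-6 m
Step 2: Calculate sqrt(E/rho).
sqrt(160e9 / 2200) = 8528.03 m/s
Step 3: Compute f0.
f0 = 0.162 * 5e-6 / (117e-6)^2 * 8528.03 = 504617.2 Hz = 504.62 kHz


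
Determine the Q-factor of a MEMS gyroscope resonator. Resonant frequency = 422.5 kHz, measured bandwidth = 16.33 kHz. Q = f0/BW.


Step 1: Q = f0 / bandwidth
Step 2: Q = 422.5 / 16.33
Q = 25.9


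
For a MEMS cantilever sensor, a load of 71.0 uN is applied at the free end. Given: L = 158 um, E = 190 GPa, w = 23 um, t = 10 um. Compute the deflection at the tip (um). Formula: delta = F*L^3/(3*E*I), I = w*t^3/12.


Step 1: Calculate the second moment of area.
I = w * t^3 / 12 = 23 * 10^3 / 12 = 1916.6667 um^4
Step 2: Convert E to consistent units (1 GPa = 1000 uN/um^2).
E = 190 GPa = 190000 uN/um^2
Step 3: Calculate tip deflection.
delta = F * L^3 / (3 * E * I)
delta = 71.0 * 158^3 / (3 * 190000 * 1916.6667)
delta = 0.2563 um


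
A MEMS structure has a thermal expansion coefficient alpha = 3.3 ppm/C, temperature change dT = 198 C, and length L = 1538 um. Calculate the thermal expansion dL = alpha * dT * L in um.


Step 1: Convert CTE: alpha = 3.3 ppm/C = 3.3e-6 /C
Step 2: dL = 3.3e-6 * 198 * 1538
dL = 1.0049 um


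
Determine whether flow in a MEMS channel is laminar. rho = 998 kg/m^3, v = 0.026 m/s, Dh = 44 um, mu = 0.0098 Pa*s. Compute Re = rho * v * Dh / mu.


Step 1: Convert Dh to meters: Dh = 44e-6 m
Step 2: Re = rho * v * Dh / mu
Re = 998 * 0.026 * 44e-6 / 0.0098
Re = 0.117
Since Re = 0.117 is below ~2300, the flow is laminar.


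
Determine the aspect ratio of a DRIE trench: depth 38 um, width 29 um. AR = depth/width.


Step 1: AR = depth / width
Step 2: AR = 38 / 29
AR = 1.3


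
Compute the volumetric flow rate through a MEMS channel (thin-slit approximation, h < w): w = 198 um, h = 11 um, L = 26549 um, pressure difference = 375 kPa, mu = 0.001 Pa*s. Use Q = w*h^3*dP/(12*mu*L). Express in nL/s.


Step 1: Convert all dimensions to SI (meters).
w = 198e-6 m, h = 11e-6 m, L = 26549e-6 m, dP = 375e3 Pa
Step 2: Q = w * h^3 * dP / (12 * mu * L)
Q = 198e-6 * (11e-6)^3 * 375e3 / (12 * 0.001 * 26549e-6) = 3.1020236e-10 m^3/s
Step 3: Convert Q from m^3/s to nL/s (1 m^3 = 1e12 nL, so multiply by 1e12).
Q = 310.202 nL/s


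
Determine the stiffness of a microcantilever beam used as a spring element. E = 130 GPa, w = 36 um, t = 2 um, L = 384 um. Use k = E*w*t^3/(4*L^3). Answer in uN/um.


Step 1: Convert E to consistent units (1 GPa = 1000 uN/um^2).
E = 130 GPa = 130000 uN/um^2
Step 2: Compute t^3 = 2^3 = 8
Step 3: Compute L^3 = 384^3 = 56623104
Step 4: k = 130000 * 36 * 8 / (4 * 56623104)
k = 0.1653 uN/um


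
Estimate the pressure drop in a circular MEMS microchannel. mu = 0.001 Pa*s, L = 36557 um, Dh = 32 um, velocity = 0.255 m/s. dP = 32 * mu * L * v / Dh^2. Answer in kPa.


Step 1: Convert to SI: L = 36557e-6 m, Dh = 32e-6 m
Step 2: dP = 32 * 0.001 * 36557e-6 * 0.255 / (32e-6)^2
Step 3: dP = 291313.59 Pa
Step 4: Convert to kPa: dP = 291.31 kPa


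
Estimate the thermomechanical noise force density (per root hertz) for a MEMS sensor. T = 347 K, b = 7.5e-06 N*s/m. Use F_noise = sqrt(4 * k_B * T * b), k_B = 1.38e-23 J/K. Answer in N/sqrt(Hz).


Step 1: Compute 4 * k_B * T * b
= 4 * 1.38e-23 * 347 * 7.5e-06
= 1.4366e-25 N^2/Hz
Step 2: F_noise = sqrt(1.4366e-25)
F_noise = 3.79e-13 N/sqrt(Hz)


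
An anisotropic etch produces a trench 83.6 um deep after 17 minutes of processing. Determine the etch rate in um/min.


Step 1: Etch rate = depth / time
Step 2: rate = 83.6 / 17
rate = 4.918 um/min


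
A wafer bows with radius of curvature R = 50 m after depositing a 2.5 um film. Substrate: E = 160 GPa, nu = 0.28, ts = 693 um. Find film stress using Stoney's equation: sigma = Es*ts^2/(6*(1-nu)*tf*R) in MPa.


Step 1: Compute numerator: Es * ts^2 = 160 * 693^2 = 76839840 (GPa*um^2)
Step 2: Compute denominator (R in um): 6*(1-nu)*tf*R = 6*0.72*2.5*50e6 = 540000000.0 (um^2)
Step 3: sigma (GPa) = 76839840 / 540000000.0 = 1.42296e-01 GPa
Step 4: Convert to MPa (x1000): sigma = 142.3 MPa


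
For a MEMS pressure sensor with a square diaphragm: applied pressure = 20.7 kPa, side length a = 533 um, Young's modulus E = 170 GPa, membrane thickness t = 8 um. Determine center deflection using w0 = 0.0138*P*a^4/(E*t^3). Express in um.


Step 1: Convert pressure to compatible units (E is in GPa, so P in GPa).
P = 20.7 kPa = 20.7e-6 GPa
Step 2: Compute numerator: 0.0138 * P * a^4.
a^4 = 533^4 = 80706559921
numerator = 0.0138 * 20.7e-6 * 80706559921 = 2.30546e+04
Step 3: Compute denominator: E * t^3 = 170 * 8^3 = 87040
Step 4: w0 = numerator / denominator = 2.30546e+04 / 87040 = 0.2649 um


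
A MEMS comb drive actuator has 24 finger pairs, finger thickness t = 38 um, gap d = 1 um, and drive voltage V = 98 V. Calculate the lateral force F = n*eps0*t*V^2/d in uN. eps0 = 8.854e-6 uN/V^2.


Step 1: Parameters: n=24, eps0=8.854e-6 uN/V^2, t=38 um, V=98 V, d=1 um
Step 2: V^2 = 9604
Step 3: F = 24 * 8.854e-6 * 38 * 9604 / 1
F = 77.551 uN


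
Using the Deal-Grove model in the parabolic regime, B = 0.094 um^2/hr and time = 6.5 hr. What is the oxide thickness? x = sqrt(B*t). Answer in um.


Step 1: Compute B*t = 0.094 * 6.5 = 0.611
Step 2: x = sqrt(0.611)
x = 0.782 um


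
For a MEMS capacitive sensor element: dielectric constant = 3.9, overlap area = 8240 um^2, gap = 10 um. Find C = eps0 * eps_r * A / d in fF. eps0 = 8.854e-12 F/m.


Step 1: Convert area to m^2: A = 8240e-12 m^2
Step 2: Convert gap to m: d = 10e-6 m
Step 3: C = eps0 * eps_r * A / d
C = 8.854e-12 * 3.9 * 8240e-12 / 10e-6
Step 4: Convert to fF (multiply by 1e15).
C = 28.45 fF


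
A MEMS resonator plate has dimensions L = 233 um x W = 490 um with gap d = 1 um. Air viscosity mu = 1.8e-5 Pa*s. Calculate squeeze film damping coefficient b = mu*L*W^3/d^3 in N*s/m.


Step 1: Convert to SI.
L = 233e-6 m, W = 490e-6 m, d = 1e-6 m
Step 2: W^3 = (490e-6)^3 = 1.18e-10 m^3
Step 3: d^3 = (1e-6)^3 = 1.00e-18 m^3
Step 4: b = 1.8e-5 * 233e-6 * 1.18e-10 / 1.00e-18
b = 4.93e-01 N*s/m


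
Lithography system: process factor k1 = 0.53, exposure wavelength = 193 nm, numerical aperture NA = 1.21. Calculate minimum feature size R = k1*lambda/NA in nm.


Step 1: Identify values: k1 = 0.53, lambda = 193 nm, NA = 1.21
Step 2: R = k1 * lambda / NA
R = 0.53 * 193 / 1.21
R = 84.5 nm


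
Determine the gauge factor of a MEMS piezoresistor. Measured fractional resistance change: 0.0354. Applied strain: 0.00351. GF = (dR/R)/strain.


Step 1: Identify values.
dR/R = 0.0354, strain = 0.00351
Step 2: GF = (dR/R) / strain = 0.0354 / 0.00351
GF = 10.1


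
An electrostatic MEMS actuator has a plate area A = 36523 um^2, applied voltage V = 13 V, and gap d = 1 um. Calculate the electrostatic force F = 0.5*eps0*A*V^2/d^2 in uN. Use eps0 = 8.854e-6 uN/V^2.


Step 1: Identify parameters.
eps0 = 8.854e-6 uN/V^2, A = 36523 um^2, V = 13 V, d = 1 um
Step 2: Compute V^2 = 13^2 = 169
Step 3: Compute d^2 = 1^2 = 1
Step 4: F = 0.5 * 8.854e-6 * 36523 * 169 / 1
F = 27.325 uN


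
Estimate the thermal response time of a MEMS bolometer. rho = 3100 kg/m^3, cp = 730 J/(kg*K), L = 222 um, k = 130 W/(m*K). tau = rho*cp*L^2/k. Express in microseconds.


Step 1: Convert L to m: L = 222e-6 m
Step 2: L^2 = (222e-6)^2 = 4.9284e-08 m^2
Step 3: tau = 3100 * 730 * 4.9284e-08 / 130 = 8.5792071e-04 s
Step 4: Convert to microseconds (multiply by 1e6).
tau = 857.921 us


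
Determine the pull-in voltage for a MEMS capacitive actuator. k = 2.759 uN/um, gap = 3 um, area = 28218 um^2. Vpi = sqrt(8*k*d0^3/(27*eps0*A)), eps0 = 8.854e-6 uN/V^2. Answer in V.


Step 1: Compute numerator: 8 * k * d0^3 = 8 * 2.759 * 3^3 = 595.944
Step 2: Compute denominator: 27 * eps0 * A = 27 * 8.854e-6 * 28218 = 6.745739
Step 3: Vpi = sqrt(595.944 / 6.745739)
Vpi = 9.4 V


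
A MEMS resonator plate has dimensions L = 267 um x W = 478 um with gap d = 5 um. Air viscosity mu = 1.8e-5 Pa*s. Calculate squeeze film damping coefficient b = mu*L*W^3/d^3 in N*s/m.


Step 1: Convert to SI.
L = 267e-6 m, W = 478e-6 m, d = 5e-6 m
Step 2: W^3 = (478e-6)^3 = 1.09e-10 m^3
Step 3: d^3 = (5e-6)^3 = 1.25e-16 m^3
Step 4: b = 1.8e-5 * 267e-6 * 1.09e-10 / 1.25e-16
b = 4.20e-03 N*s/m


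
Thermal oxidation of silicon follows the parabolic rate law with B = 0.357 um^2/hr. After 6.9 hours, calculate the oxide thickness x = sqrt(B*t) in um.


Step 1: Compute B*t = 0.357 * 6.9 = 2.4633
Step 2: x = sqrt(2.4633)
x = 1.569 um


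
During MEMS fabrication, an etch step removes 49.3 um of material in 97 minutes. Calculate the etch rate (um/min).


Step 1: Etch rate = depth / time
Step 2: rate = 49.3 / 97
rate = 0.508 um/min


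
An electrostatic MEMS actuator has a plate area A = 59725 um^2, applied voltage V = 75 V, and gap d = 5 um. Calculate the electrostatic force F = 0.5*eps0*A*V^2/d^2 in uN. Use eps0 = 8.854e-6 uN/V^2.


Step 1: Identify parameters.
eps0 = 8.854e-6 uN/V^2, A = 59725 um^2, V = 75 V, d = 5 um
Step 2: Compute V^2 = 75^2 = 5625
Step 3: Compute d^2 = 5^2 = 25
Step 4: F = 0.5 * 8.854e-6 * 59725 * 5625 / 25
F = 59.491 uN


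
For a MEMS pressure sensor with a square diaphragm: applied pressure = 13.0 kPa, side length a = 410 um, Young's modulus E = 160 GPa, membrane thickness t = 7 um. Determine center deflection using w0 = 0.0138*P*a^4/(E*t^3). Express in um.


Step 1: Convert pressure to compatible units (E is in GPa, so P in GPa).
P = 13.0 kPa = 13.0e-6 GPa
Step 2: Compute numerator: 0.0138 * P * a^4.
a^4 = 410^4 = 28257610000
numerator = 0.0138 * 13.0e-6 * 28257610000 = 5.0694e+03
Step 3: Compute denominator: E * t^3 = 160 * 7^3 = 54880
Step 4: w0 = numerator / denominator = 5.0694e+03 / 54880 = 0.0924 um
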